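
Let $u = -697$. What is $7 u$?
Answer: $-4879$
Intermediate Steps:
$7 u = 7 \left(-697\right) = -4879$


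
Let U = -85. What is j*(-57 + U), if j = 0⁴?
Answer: 0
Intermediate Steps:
j = 0
j*(-57 + U) = 0*(-57 - 85) = 0*(-142) = 0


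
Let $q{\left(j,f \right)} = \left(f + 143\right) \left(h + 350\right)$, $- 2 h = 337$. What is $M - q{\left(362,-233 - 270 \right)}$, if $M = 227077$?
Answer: $292417$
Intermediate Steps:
$h = - \frac{337}{2}$ ($h = \left(- \frac{1}{2}\right) 337 = - \frac{337}{2} \approx -168.5$)
$q{\left(j,f \right)} = \frac{51909}{2} + \frac{363 f}{2}$ ($q{\left(j,f \right)} = \left(f + 143\right) \left(- \frac{337}{2} + 350\right) = \left(143 + f\right) \frac{363}{2} = \frac{51909}{2} + \frac{363 f}{2}$)
$M - q{\left(362,-233 - 270 \right)} = 227077 - \left(\frac{51909}{2} + \frac{363 \left(-233 - 270\right)}{2}\right) = 227077 - \left(\frac{51909}{2} + \frac{363}{2} \left(-503\right)\right) = 227077 - \left(\frac{51909}{2} - \frac{182589}{2}\right) = 227077 - -65340 = 227077 + 65340 = 292417$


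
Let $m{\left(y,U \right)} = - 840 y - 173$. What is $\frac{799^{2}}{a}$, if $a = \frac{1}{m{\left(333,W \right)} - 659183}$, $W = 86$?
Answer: $-599507057476$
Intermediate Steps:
$m{\left(y,U \right)} = -173 - 840 y$
$a = - \frac{1}{939076}$ ($a = \frac{1}{\left(-173 - 279720\right) - 659183} = \frac{1}{-279893 - 659183} = \frac{1}{-939076} = - \frac{1}{939076} \approx -1.0649 \cdot 10^{-6}$)
$\frac{799^{2}}{a} = \frac{799^{2}}{- \frac{1}{939076}} = 638401 \left(-939076\right) = -599507057476$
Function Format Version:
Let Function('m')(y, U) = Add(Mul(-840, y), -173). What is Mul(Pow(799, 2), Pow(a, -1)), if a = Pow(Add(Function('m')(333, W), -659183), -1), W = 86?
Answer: -599507057476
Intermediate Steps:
Function('m')(y, U) = Add(-173, Mul(-840, y))
a = Rational(-1, 939076) (a = Pow(Add(Add(-173, Mul(-840, 333)), -659183), -1) = Pow(Add(Add(-173, -279720), -659183), -1) = Pow(Add(-279893, -659183), -1) = Pow(-939076, -1) = Rational(-1, 939076) ≈ -1.0649e-6)
Mul(Pow(799, 2), Pow(a, -1)) = Mul(Pow(799, 2), Pow(Rational(-1, 939076), -1)) = Mul(638401, -939076) = -599507057476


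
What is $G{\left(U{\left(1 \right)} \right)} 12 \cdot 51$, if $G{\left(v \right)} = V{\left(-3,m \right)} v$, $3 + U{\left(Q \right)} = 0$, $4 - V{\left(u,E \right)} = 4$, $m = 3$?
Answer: $0$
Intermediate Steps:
$V{\left(u,E \right)} = 0$ ($V{\left(u,E \right)} = 4 - 4 = 0$)
$U{\left(Q \right)} = -3$ ($U{\left(Q \right)} = -3 + 0 = -3$)
$G{\left(v \right)} = 0$ ($G{\left(v \right)} = 0 v = 0$)
$G{\left(U{\left(1 \right)} \right)} 12 \cdot 51 = 0 \cdot 12 \cdot 51 = 0 \cdot 51 = 0$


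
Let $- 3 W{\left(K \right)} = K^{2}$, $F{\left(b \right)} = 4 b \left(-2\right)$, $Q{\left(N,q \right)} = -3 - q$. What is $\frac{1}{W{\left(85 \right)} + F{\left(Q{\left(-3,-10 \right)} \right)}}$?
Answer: $- \frac{3}{7393} \approx -0.00040579$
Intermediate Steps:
$F{\left(b \right)} = - 8 b$
$W{\left(K \right)} = - \frac{K^{2}}{3}$
$\frac{1}{W{\left(85 \right)} + F{\left(Q{\left(-3,-10 \right)} \right)}} = \frac{1}{- \frac{85^{2}}{3} - 8 \left(-3 - -10\right)} = \frac{1}{\left(- \frac{1}{3}\right) 7225 - 8 \left(-3 + 10\right)} = \frac{1}{- \frac{7225}{3} - 56} = \frac{1}{- \frac{7393}{3}} = - \frac{3}{7393}$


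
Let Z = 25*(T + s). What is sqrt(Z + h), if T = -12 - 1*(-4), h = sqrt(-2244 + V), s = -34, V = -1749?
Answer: sqrt(-1050 + 11*I*sqrt(33)) ≈ 0.9746 + 32.418*I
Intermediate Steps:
h = 11*I*sqrt(33) (h = sqrt(-2244 - 1749) = sqrt(-3993) = 11*I*sqrt(33) ≈ 63.19*I)
T = -8 (T = -12 + 4 = -8)
Z = -1050 (Z = 25*(-8 - 34) = 25*(-42) = -1050)
sqrt(Z + h) = sqrt(-1050 + 11*I*sqrt(33))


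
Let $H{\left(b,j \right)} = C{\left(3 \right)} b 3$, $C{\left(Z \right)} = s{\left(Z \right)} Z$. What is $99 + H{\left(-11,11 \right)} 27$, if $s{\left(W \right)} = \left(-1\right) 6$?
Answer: $16137$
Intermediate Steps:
$s{\left(W \right)} = -6$
$C{\left(Z \right)} = - 6 Z$
$H{\left(b,j \right)} = - 54 b$ ($H{\left(b,j \right)} = \left(-6\right) 3 b 3 = - 18 b 3 = - 54 b$)
$99 + H{\left(-11,11 \right)} 27 = 99 + \left(-54\right) \left(-11\right) 27 = 99 + 594 \cdot 27 = 99 + 16038 = 16137$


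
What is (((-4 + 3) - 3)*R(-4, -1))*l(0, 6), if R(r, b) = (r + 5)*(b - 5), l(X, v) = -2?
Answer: -48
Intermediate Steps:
R(r, b) = (-5 + b)*(5 + r) (R(r, b) = (5 + r)*(-5 + b) = (-5 + b)*(5 + r))
(((-4 + 3) - 3)*R(-4, -1))*l(0, 6) = (((-4 + 3) - 3)*(-25 - 5*(-4) + 5*(-1) - 1*(-4)))*(-2) = ((-1 - 3)*(-25 + 20 - 5 + 4))*(-2) = -4*(-6)*(-2) = 24*(-2) = -48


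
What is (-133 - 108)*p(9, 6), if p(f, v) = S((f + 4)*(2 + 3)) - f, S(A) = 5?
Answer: 964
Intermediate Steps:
p(f, v) = 5 - f
(-133 - 108)*p(9, 6) = (-133 - 108)*(5 - 1*9) = -241*(5 - 9) = -241*(-4) = 964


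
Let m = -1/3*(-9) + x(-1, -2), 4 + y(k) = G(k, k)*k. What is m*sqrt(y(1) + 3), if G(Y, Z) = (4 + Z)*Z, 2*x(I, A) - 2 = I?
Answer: 7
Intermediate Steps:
x(I, A) = 1 + I/2
G(Y, Z) = Z*(4 + Z)
y(k) = -4 + k**2*(4 + k) (y(k) = -4 + (k*(4 + k))*k = -4 + k**2*(4 + k))
m = 7/2 (m = -1/3*(-9) + (1 + (1/2)*(-1)) = -1*1/3*(-9) + (1 - 1/2) = -1/3*(-9) + 1/2 = 3 + 1/2 = 7/2 ≈ 3.5000)
m*sqrt(y(1) + 3) = 7*sqrt((-4 + 1**2*(4 + 1)) + 3)/2 = 7*sqrt((-4 + 1*5) + 3)/2 = 7*sqrt((-4 + 5) + 3)/2 = 7*sqrt(1 + 3)/2 = 7*sqrt(4)/2 = (7/2)*2 = 7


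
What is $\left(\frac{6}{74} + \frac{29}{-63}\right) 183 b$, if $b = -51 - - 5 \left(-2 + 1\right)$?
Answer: $\frac{431392}{111} \approx 3886.4$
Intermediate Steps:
$b = -56$ ($b = -51 - \left(-5\right) \left(-1\right) = -51 - 5 = -56$)
$\left(\frac{6}{74} + \frac{29}{-63}\right) 183 b = \left(\frac{6}{74} + \frac{29}{-63}\right) 183 \left(-56\right) = \left(6 \cdot \frac{1}{74} + 29 \left(- \frac{1}{63}\right)\right) 183 \left(-56\right) = \left(\frac{3}{37} - \frac{29}{63}\right) 183 \left(-56\right) = \left(- \frac{884}{2331}\right) 183 \left(-56\right) = \left(- \frac{53924}{777}\right) \left(-56\right) = \frac{431392}{111}$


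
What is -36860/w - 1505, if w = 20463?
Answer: -1622825/1077 ≈ -1506.8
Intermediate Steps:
-36860/w - 1505 = -36860/20463 - 1505 = -36860*1/20463 - 1505 = -1940/1077 - 1505 = -1622825/1077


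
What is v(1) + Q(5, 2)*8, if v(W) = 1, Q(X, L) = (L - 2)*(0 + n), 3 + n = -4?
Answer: 1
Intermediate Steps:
n = -7 (n = -3 - 4 = -7)
Q(X, L) = 14 - 7*L (Q(X, L) = (L - 2)*(0 - 7) = (-2 + L)*(-7) = 14 - 7*L)
v(1) + Q(5, 2)*8 = 1 + (14 - 7*2)*8 = 1 + (14 - 14)*8 = 1 + 0*8 = 1 + 0 = 1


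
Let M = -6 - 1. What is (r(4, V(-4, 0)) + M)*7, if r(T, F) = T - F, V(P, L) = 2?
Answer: -35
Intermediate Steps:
M = -7
(r(4, V(-4, 0)) + M)*7 = ((4 - 1*2) - 7)*7 = ((4 - 2) - 7)*7 = (2 - 7)*7 = -5*7 = -35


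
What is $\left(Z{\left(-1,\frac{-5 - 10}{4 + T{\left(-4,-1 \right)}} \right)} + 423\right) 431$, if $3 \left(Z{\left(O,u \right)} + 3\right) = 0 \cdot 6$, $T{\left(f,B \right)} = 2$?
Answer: $181020$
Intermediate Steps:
$Z{\left(O,u \right)} = -3$ ($Z{\left(O,u \right)} = -3 + \frac{0 \cdot 6}{3} = -3 + \frac{1}{3} \cdot 0 = -3 + 0 = -3$)
$\left(Z{\left(-1,\frac{-5 - 10}{4 + T{\left(-4,-1 \right)}} \right)} + 423\right) 431 = \left(-3 + 423\right) 431 = 420 \cdot 431 = 181020$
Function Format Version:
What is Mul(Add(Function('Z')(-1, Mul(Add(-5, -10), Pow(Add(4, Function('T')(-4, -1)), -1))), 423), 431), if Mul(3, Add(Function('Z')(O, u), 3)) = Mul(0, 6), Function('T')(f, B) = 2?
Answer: 181020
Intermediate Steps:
Function('Z')(O, u) = -3 (Function('Z')(O, u) = Add(-3, Mul(Rational(1, 3), Mul(0, 6))) = Add(-3, Mul(Rational(1, 3), 0)) = Add(-3, 0) = -3)
Mul(Add(Function('Z')(-1, Mul(Add(-5, -10), Pow(Add(4, Function('T')(-4, -1)), -1))), 423), 431) = Mul(Add(-3, 423), 431) = Mul(420, 431) = 181020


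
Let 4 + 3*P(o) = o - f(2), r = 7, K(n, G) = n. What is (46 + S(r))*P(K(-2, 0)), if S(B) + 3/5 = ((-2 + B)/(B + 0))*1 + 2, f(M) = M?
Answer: -13472/105 ≈ -128.30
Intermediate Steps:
S(B) = 7/5 + (-2 + B)/B (S(B) = -3/5 + (((-2 + B)/(B + 0))*1 + 2) = -3/5 + (((-2 + B)/B)*1 + 2) = -3/5 + ((-2 + B)/B + 2) = -3/5 + (2 + (-2 + B)/B) = 7/5 + (-2 + B)/B)
P(o) = -2 + o/3 (P(o) = -4/3 + (o - 1*2)/3 = -4/3 + (o - 2)/3 = -4/3 + (-2 + o)/3 = -4/3 + (-2/3 + o/3) = -2 + o/3)
(46 + S(r))*P(K(-2, 0)) = (46 + (12/5 - 2/7))*(-2 + (1/3)*(-2)) = (46 + (12/5 - 2*1/7))*(-2 - 2/3) = (46 + (12/5 - 2/7))*(-8/3) = (46 + 74/35)*(-8/3) = (1684/35)*(-8/3) = -13472/105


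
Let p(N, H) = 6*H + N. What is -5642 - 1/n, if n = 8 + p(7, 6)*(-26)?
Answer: -6262619/1110 ≈ -5642.0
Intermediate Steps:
p(N, H) = N + 6*H
n = -1110 (n = 8 + (7 + 6*6)*(-26) = 8 + (7 + 36)*(-26) = 8 + 43*(-26) = 8 - 1118 = -1110)
-5642 - 1/n = -5642 - 1/(-1110) = -5642 - 1*(-1/1110) = -5642 + 1/1110 = -6262619/1110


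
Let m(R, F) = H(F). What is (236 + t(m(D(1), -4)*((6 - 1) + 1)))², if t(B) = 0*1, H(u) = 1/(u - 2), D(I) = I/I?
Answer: 55696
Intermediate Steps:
D(I) = 1
H(u) = 1/(-2 + u)
m(R, F) = 1/(-2 + F)
t(B) = 0
(236 + t(m(D(1), -4)*((6 - 1) + 1)))² = (236 + 0)² = 236² = 55696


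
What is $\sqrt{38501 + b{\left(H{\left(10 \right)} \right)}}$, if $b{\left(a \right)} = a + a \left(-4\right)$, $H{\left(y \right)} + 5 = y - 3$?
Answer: $\sqrt{38495} \approx 196.2$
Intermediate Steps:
$H{\left(y \right)} = -8 + y$ ($H{\left(y \right)} = -5 + \left(y - 3\right) = -5 + \left(-3 + y\right) = -8 + y$)
$b{\left(a \right)} = - 3 a$ ($b{\left(a \right)} = a - 4 a = - 3 a$)
$\sqrt{38501 + b{\left(H{\left(10 \right)} \right)}} = \sqrt{38501 - 3 \left(-8 + 10\right)} = \sqrt{38501 - 6} = \sqrt{38495}$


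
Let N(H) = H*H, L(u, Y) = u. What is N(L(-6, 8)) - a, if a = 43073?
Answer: -43037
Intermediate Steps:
N(H) = H**2
N(L(-6, 8)) - a = (-6)**2 - 1*43073 = 36 - 43073 = -43037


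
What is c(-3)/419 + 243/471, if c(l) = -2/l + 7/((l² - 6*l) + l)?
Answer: 818147/1578792 ≈ 0.51821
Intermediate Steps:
c(l) = -2/l + 7/(l² - 5*l)
c(-3)/419 + 243/471 = ((17 - 2*(-3))/((-3)*(-5 - 3)))/419 + 243/471 = -⅓*(17 + 6)/(-8)*(1/419) + 243*(1/471) = -⅓*(-⅛)*23*(1/419) + 81/157 = (23/24)*(1/419) + 81/157 = 23/10056 + 81/157 = 818147/1578792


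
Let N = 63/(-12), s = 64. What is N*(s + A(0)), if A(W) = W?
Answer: -336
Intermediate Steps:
N = -21/4 (N = 63*(-1/12) = -21/4 ≈ -5.2500)
N*(s + A(0)) = -21*(64 + 0)/4 = -21/4*64 = -336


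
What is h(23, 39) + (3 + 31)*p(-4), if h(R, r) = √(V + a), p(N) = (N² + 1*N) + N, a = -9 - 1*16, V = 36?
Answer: 272 + √11 ≈ 275.32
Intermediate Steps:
a = -25 (a = -9 - 16 = -25)
p(N) = N² + 2*N (p(N) = (N² + N) + N = (N + N²) + N = N² + 2*N)
h(R, r) = √11 (h(R, r) = √(36 - 25) = √11)
h(23, 39) + (3 + 31)*p(-4) = √11 + (3 + 31)*(-4*(2 - 4)) = √11 + 34*(-4*(-2)) = √11 + 34*8 = √11 + 272 = 272 + √11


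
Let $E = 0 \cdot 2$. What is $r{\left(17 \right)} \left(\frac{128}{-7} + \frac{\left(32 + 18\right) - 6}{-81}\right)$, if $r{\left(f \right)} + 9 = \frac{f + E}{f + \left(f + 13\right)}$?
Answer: $\frac{619208}{3807} \approx 162.65$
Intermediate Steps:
$E = 0$
$r{\left(f \right)} = -9 + \frac{f}{13 + 2 f}$ ($r{\left(f \right)} = -9 + \frac{f + 0}{f + \left(f + 13\right)} = -9 + \frac{f}{f + \left(13 + f\right)} = -9 + \frac{f}{13 + 2 f}$)
$r{\left(17 \right)} \left(\frac{128}{-7} + \frac{\left(32 + 18\right) - 6}{-81}\right) = \frac{-117 - 289}{13 + 2 \cdot 17} \left(\frac{128}{-7} + \frac{\left(32 + 18\right) - 6}{-81}\right) = \frac{-117 - 289}{13 + 34} \left(128 \left(- \frac{1}{7}\right) + \left(50 - 6\right) \left(- \frac{1}{81}\right)\right) = \frac{1}{47} \left(-406\right) \left(- \frac{128}{7} + 44 \left(- \frac{1}{81}\right)\right) = \frac{1}{47} \left(-406\right) \left(- \frac{128}{7} - \frac{44}{81}\right) = \left(- \frac{406}{47}\right) \left(- \frac{10676}{567}\right) = \frac{619208}{3807}$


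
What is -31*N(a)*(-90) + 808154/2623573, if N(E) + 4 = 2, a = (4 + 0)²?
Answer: -14638729186/2623573 ≈ -5579.7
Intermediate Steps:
a = 16 (a = 4² = 16)
N(E) = -2 (N(E) = -4 + 2 = -2)
-31*N(a)*(-90) + 808154/2623573 = -31*(-2)*(-90) + 808154/2623573 = 62*(-90) + 808154*(1/2623573) = -5580 + 808154/2623573 = -14638729186/2623573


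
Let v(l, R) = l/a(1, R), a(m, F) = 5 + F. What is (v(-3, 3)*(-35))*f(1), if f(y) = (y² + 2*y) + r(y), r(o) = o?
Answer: 105/2 ≈ 52.500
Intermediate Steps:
f(y) = y² + 3*y (f(y) = (y² + 2*y) + y = y² + 3*y)
v(l, R) = l/(5 + R)
(v(-3, 3)*(-35))*f(1) = (-3/(5 + 3)*(-35))*(1*(3 + 1)) = (-3/8*(-35))*(1*4) = (-3*⅛*(-35))*4 = -3/8*(-35)*4 = (105/8)*4 = 105/2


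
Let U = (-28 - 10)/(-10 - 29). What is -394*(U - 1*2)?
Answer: 15760/39 ≈ 404.10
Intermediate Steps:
U = 38/39 (U = -38/(-39) = -38*(-1/39) = 38/39 ≈ 0.97436)
-394*(U - 1*2) = -394*(38/39 - 1*2) = -394*(38/39 - 2) = -394*(-40/39) = 15760/39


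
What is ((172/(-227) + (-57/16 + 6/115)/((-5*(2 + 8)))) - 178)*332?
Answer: -309731913981/5221000 ≈ -59324.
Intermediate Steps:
((172/(-227) + (-57/16 + 6/115)/((-5*(2 + 8)))) - 178)*332 = ((172*(-1/227) + (-57*1/16 + 6*(1/115))/((-5*10))) - 178)*332 = ((-172/227 + (-57/16 + 6/115)/(-50)) - 178)*332 = ((-172/227 - 6459/1840*(-1/50)) - 178)*332 = ((-172/227 + 6459/92000) - 178)*332 = (-14357807/20884000 - 178)*332 = -3731709807/20884000*332 = -309731913981/5221000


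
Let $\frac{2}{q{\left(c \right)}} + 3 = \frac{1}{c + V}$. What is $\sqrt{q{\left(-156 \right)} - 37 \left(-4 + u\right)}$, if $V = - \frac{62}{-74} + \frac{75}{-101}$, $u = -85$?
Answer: $\frac{\sqrt{10101047687364205}}{1751585} \approx 57.379$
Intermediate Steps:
$V = \frac{356}{3737}$ ($V = \left(-62\right) \left(- \frac{1}{74}\right) + 75 \left(- \frac{1}{101}\right) = \frac{31}{37} - \frac{75}{101} = \frac{356}{3737} \approx 0.095264$)
$q{\left(c \right)} = \frac{2}{-3 + \frac{1}{\frac{356}{3737} + c}}$ ($q{\left(c \right)} = \frac{2}{-3 + \frac{1}{c + \frac{356}{3737}}} = \frac{2}{-3 + \frac{1}{\frac{356}{3737} + c}}$)
$\sqrt{q{\left(-156 \right)} - 37 \left(-4 + u\right)} = \sqrt{\frac{2 \left(-356 - -582972\right)}{-2669 + 11211 \left(-156\right)} - 37 \left(-4 - 85\right)} = \sqrt{\frac{2 \left(-356 + 582972\right)}{-2669 - 1748916} - -3293} = \sqrt{2 \frac{1}{-1751585} \cdot 582616 + 3293} = \sqrt{2 \left(- \frac{1}{1751585}\right) 582616 + 3293} = \sqrt{- \frac{1165232}{1751585} + 3293} = \sqrt{\frac{5766804173}{1751585}} = \frac{\sqrt{10101047687364205}}{1751585}$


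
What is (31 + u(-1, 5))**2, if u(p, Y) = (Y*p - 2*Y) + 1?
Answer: 289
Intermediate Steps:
u(p, Y) = 1 - 2*Y + Y*p (u(p, Y) = (-2*Y + Y*p) + 1 = 1 - 2*Y + Y*p)
(31 + u(-1, 5))**2 = (31 + (1 - 2*5 + 5*(-1)))**2 = (31 + (1 - 10 - 5))**2 = (31 - 14)**2 = 17**2 = 289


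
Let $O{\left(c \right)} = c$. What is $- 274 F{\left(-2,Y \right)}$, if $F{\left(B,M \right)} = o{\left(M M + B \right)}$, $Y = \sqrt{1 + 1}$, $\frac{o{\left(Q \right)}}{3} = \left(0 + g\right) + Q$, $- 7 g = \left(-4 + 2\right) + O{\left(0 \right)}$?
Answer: $- \frac{1644}{7} \approx -234.86$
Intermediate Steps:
$g = \frac{2}{7}$ ($g = - \frac{\left(-4 + 2\right) + 0}{7} = - \frac{-2 + 0}{7} = \left(- \frac{1}{7}\right) \left(-2\right) = \frac{2}{7} \approx 0.28571$)
$o{\left(Q \right)} = \frac{6}{7} + 3 Q$ ($o{\left(Q \right)} = 3 \left(\left(0 + \frac{2}{7}\right) + Q\right) = 3 \left(\frac{2}{7} + Q\right) = \frac{6}{7} + 3 Q$)
$Y = \sqrt{2} \approx 1.4142$
$F{\left(B,M \right)} = \frac{6}{7} + 3 B + 3 M^{2}$ ($F{\left(B,M \right)} = \frac{6}{7} + 3 \left(M M + B\right) = \frac{6}{7} + 3 \left(M^{2} + B\right) = \frac{6}{7} + 3 \left(B + M^{2}\right) = \frac{6}{7} + \left(3 B + 3 M^{2}\right) = \frac{6}{7} + 3 B + 3 M^{2}$)
$- 274 F{\left(-2,Y \right)} = - 274 \left(\frac{6}{7} + 3 \left(-2\right) + 3 \left(\sqrt{2}\right)^{2}\right) = - 274 \left(\frac{6}{7} - 6 + 3 \cdot 2\right) = - 274 \left(\frac{6}{7} - 6 + 6\right) = \left(-274\right) \frac{6}{7} = - \frac{1644}{7}$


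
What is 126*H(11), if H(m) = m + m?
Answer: 2772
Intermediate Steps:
H(m) = 2*m
126*H(11) = 126*(2*11) = 126*22 = 2772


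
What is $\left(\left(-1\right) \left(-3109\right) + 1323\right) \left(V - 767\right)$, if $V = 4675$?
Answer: $17320256$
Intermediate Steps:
$\left(\left(-1\right) \left(-3109\right) + 1323\right) \left(V - 767\right) = \left(\left(-1\right) \left(-3109\right) + 1323\right) \left(4675 - 767\right) = \left(3109 + 1323\right) 3908 = 4432 \cdot 3908 = 17320256$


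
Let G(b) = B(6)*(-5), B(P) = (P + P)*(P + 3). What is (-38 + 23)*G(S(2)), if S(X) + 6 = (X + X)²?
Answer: 8100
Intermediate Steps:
B(P) = 2*P*(3 + P) (B(P) = (2*P)*(3 + P) = 2*P*(3 + P))
S(X) = -6 + 4*X² (S(X) = -6 + (X + X)² = -6 + (2*X)² = -6 + 4*X²)
G(b) = -540 (G(b) = (2*6*(3 + 6))*(-5) = (2*6*9)*(-5) = 108*(-5) = -540)
(-38 + 23)*G(S(2)) = (-38 + 23)*(-540) = -15*(-540) = 8100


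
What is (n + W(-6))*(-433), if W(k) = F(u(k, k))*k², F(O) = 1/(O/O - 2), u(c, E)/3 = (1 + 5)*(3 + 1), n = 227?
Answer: -82703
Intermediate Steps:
u(c, E) = 72 (u(c, E) = 3*((1 + 5)*(3 + 1)) = 3*(6*4) = 3*24 = 72)
F(O) = -1 (F(O) = 1/(1 - 2) = 1/(-1) = -1)
W(k) = -k²
(n + W(-6))*(-433) = (227 - 1*(-6)²)*(-433) = (227 - 1*36)*(-433) = (227 - 36)*(-433) = 191*(-433) = -82703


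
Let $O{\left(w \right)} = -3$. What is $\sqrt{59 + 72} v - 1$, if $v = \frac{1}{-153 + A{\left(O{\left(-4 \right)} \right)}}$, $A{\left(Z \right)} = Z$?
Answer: $-1 - \frac{\sqrt{131}}{156} \approx -1.0734$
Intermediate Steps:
$v = - \frac{1}{156}$ ($v = \frac{1}{-153 - 3} = \frac{1}{-156} = - \frac{1}{156} \approx -0.0064103$)
$\sqrt{59 + 72} v - 1 = \sqrt{59 + 72} \left(- \frac{1}{156}\right) - 1 = \sqrt{131} \left(- \frac{1}{156}\right) - 1 = - \frac{\sqrt{131}}{156} - 1 = -1 - \frac{\sqrt{131}}{156}$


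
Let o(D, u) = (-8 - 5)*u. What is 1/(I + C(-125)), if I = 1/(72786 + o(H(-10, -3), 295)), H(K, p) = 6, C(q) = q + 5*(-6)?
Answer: -68951/10687404 ≈ -0.0064516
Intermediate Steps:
C(q) = -30 + q (C(q) = q - 30 = -30 + q)
o(D, u) = -13*u
I = 1/68951 (I = 1/(72786 - 13*295) = 1/(72786 - 3835) = 1/68951 ≈ 1.4503e-5)
1/(I + C(-125)) = 1/(1/68951 + (-30 - 125)) = 1/(1/68951 - 155) = 1/(-10687404/68951) = -68951/10687404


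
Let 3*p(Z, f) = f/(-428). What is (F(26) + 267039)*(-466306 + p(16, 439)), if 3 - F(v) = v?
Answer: -39968112594622/321 ≈ -1.2451e+11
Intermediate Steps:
F(v) = 3 - v
p(Z, f) = -f/1284 (p(Z, f) = (f/(-428))/3 = (f*(-1/428))/3 = (-f/428)/3 = -f/1284)
(F(26) + 267039)*(-466306 + p(16, 439)) = ((3 - 1*26) + 267039)*(-466306 - 1/1284*439) = ((3 - 26) + 267039)*(-466306 - 439/1284) = (-23 + 267039)*(-598737343/1284) = 267016*(-598737343/1284) = -39968112594622/321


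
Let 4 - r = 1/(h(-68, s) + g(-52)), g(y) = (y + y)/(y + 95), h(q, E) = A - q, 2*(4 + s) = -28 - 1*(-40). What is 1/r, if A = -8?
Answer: 2476/9861 ≈ 0.25109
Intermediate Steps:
s = 2 (s = -4 + (-28 - 1*(-40))/2 = -4 + (-28 + 40)/2 = -4 + (½)*12 = -4 + 6 = 2)
h(q, E) = -8 - q
g(y) = 2*y/(95 + y) (g(y) = (2*y)/(95 + y) = 2*y/(95 + y))
r = 9861/2476 (r = 4 - 1/((-8 - 1*(-68)) + 2*(-52)/(95 - 52)) = 4 - 1/((-8 + 68) + 2*(-52)/43) = 4 - 1/(60 + 2*(-52)*(1/43)) = 4 - 1/(60 - 104/43) = 4 - 1/2476/43 = 4 - 1*43/2476 = 4 - 43/2476 = 9861/2476 ≈ 3.9826)
1/r = 1/(9861/2476) = 2476/9861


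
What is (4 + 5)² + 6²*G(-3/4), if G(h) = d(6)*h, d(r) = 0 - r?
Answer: 243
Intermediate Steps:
d(r) = -r
G(h) = -6*h (G(h) = (-1*6)*h = -6*h)
(4 + 5)² + 6²*G(-3/4) = (4 + 5)² + 6²*(-(-18)/4) = 9² + 36*(-(-18)/4) = 81 + 36*(-6*(-¾)) = 81 + 36*(9/2) = 81 + 162 = 243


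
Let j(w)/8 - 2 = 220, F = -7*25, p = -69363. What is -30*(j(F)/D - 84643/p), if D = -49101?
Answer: -13442890850/378421407 ≈ -35.524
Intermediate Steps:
F = -175
j(w) = 1776 (j(w) = 16 + 8*220 = 16 + 1760 = 1776)
-30*(j(F)/D - 84643/p) = -30*(1776/(-49101) - 84643/(-69363)) = -30*(1776*(-1/49101) - 84643*(-1/69363)) = -30*(-592/16367 + 84643/69363) = -30*1344289085/1135264221 = -13442890850/378421407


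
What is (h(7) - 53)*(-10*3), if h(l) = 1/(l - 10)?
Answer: 1600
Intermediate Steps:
h(l) = 1/(-10 + l)
(h(7) - 53)*(-10*3) = (1/(-10 + 7) - 53)*(-10*3) = (1/(-3) - 53)*(-30) = (-⅓ - 53)*(-30) = -160/3*(-30) = 1600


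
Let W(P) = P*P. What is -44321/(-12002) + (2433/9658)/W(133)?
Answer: 1892961221267/512606506181 ≈ 3.6928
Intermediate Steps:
W(P) = P²
-44321/(-12002) + (2433/9658)/W(133) = -44321/(-12002) + (2433/9658)/(133²) = -44321*(-1/12002) + (2433*(1/9658))/17689 = 44321/12002 + (2433/9658)*(1/17689) = 44321/12002 + 2433/170840362 = 1892961221267/512606506181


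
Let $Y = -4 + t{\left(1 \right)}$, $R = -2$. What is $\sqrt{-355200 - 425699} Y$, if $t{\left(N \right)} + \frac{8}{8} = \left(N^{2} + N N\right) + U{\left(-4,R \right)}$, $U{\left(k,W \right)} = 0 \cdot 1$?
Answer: $- 3 i \sqrt{780899} \approx - 2651.1 i$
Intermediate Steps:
$U{\left(k,W \right)} = 0$
$t{\left(N \right)} = -1 + 2 N^{2}$ ($t{\left(N \right)} = -1 + \left(\left(N^{2} + N N\right) + 0\right) = -1 + \left(\left(N^{2} + N^{2}\right) + 0\right) = -1 + \left(2 N^{2} + 0\right) = -1 + 2 N^{2}$)
$Y = -3$ ($Y = -4 - \left(1 - 2 \cdot 1^{2}\right) = -4 + \left(-1 + 2 \cdot 1\right) = -4 + \left(-1 + 2\right) = -4 + 1 = -3$)
$\sqrt{-355200 - 425699} Y = \sqrt{-355200 - 425699} \left(-3\right) = \sqrt{-780899} \left(-3\right) = i \sqrt{780899} \left(-3\right) = - 3 i \sqrt{780899}$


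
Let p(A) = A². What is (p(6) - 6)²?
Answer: 900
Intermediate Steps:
(p(6) - 6)² = (6² - 6)² = (36 - 6)² = 30² = 900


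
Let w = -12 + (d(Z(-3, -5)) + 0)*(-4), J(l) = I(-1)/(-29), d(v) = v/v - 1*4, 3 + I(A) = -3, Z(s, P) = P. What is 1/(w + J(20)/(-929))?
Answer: -26941/6 ≈ -4490.2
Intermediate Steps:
I(A) = -6 (I(A) = -3 - 3 = -6)
d(v) = -3 (d(v) = 1 - 4 = -3)
J(l) = 6/29 (J(l) = -6/(-29) = -6*(-1/29) = 6/29)
w = 0 (w = -12 + (-3 + 0)*(-4) = -12 - 3*(-4) = -12 + 12 = 0)
1/(w + J(20)/(-929)) = 1/(0 + (6/29)/(-929)) = 1/(0 + (6/29)*(-1/929)) = 1/(0 - 6/26941) = 1/(-6/26941) = -26941/6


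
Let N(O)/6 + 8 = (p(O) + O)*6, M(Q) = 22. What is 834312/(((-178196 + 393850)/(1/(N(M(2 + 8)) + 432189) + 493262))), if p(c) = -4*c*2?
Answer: 29259890481334580/15332891573 ≈ 1.9083e+6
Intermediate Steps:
p(c) = -8*c
N(O) = -48 - 252*O (N(O) = -48 + 6*((-8*O + O)*6) = -48 + 6*(-7*O*6) = -48 + 6*(-42*O) = -48 - 252*O)
834312/(((-178196 + 393850)/(1/(N(M(2 + 8)) + 432189) + 493262))) = 834312/(((-178196 + 393850)/(1/((-48 - 252*22) + 432189) + 493262))) = 834312/((215654/(1/((-48 - 5544) + 432189) + 493262))) = 834312/((215654/(1/(-5592 + 432189) + 493262))) = 834312/((215654/(1/426597 + 493262))) = 834312/((215654/(210424089415/426597))) = 834312/((215654*(426597/210424089415))) = 834312/(91997349438/210424089415) = 834312*(210424089415/91997349438) = 29259890481334580/15332891573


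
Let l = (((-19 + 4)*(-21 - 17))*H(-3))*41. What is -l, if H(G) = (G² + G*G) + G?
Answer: -350550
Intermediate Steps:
H(G) = G + 2*G² (H(G) = (G² + G²) + G = 2*G² + G = G + 2*G²)
l = 350550 (l = (((-19 + 4)*(-21 - 17))*(-3*(1 + 2*(-3))))*41 = ((-15*(-38))*(-3*(1 - 6)))*41 = (570*(-3*(-5)))*41 = (570*15)*41 = 8550*41 = 350550)
-l = -1*350550 = -350550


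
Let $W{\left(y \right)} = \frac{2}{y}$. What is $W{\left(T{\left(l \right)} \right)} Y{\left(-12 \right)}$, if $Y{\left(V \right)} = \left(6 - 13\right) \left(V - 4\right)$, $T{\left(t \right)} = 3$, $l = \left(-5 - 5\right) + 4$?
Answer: $\frac{224}{3} \approx 74.667$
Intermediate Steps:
$l = -6$ ($l = -10 + 4 = -6$)
$Y{\left(V \right)} = 28 - 7 V$ ($Y{\left(V \right)} = - 7 \left(-4 + V\right) = 28 - 7 V$)
$W{\left(T{\left(l \right)} \right)} Y{\left(-12 \right)} = \frac{2}{3} \left(28 - -84\right) = 2 \cdot \frac{1}{3} \left(28 + 84\right) = \frac{2}{3} \cdot 112 = \frac{224}{3}$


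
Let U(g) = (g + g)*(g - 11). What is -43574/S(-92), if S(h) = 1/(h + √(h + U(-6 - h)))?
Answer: 4008808 - 87148*√3202 ≈ -9.2257e+5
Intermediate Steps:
U(g) = 2*g*(-11 + g) (U(g) = (2*g)*(-11 + g) = 2*g*(-11 + g))
S(h) = 1/(h + √(h + 2*(-17 - h)*(-6 - h))) (S(h) = 1/(h + √(h + 2*(-6 - h)*(-11 + (-6 - h)))) = 1/(h + √(h + 2*(-6 - h)*(-17 - h))) = 1/(h + √(h + 2*(-17 - h)*(-6 - h))))
-43574/S(-92) = -(-4008808 + 43574*√(-92 + 2*(6 - 92)*(17 - 92))) = -(-4008808 + 43574*√(-92 + 2*(-86)*(-75))) = -(-4008808 + 43574*√(-92 + 12900)) = -(-4008808 + 87148*√3202) = -43574*(-92 + 2*√3202) = 4008808 - 87148*√3202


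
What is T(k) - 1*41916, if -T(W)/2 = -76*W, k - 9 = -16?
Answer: -42980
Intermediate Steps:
k = -7 (k = 9 - 16 = -7)
T(W) = 152*W (T(W) = -(-152)*W = 152*W)
T(k) - 1*41916 = 152*(-7) - 1*41916 = -1064 - 41916 = -42980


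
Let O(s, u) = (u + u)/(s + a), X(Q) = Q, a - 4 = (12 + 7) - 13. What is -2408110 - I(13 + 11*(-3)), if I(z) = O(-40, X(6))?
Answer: -12040548/5 ≈ -2.4081e+6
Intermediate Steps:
a = 10 (a = 4 + ((12 + 7) - 13) = 4 + (19 - 13) = 4 + 6 = 10)
O(s, u) = 2*u/(10 + s) (O(s, u) = (u + u)/(s + 10) = (2*u)/(10 + s) = 2*u/(10 + s))
I(z) = -⅖ (I(z) = 2*6/(10 - 40) = 2*6/(-30) = 2*6*(-1/30) = -⅖)
-2408110 - I(13 + 11*(-3)) = -2408110 - 1*(-⅖) = -2408110 + ⅖ = -12040548/5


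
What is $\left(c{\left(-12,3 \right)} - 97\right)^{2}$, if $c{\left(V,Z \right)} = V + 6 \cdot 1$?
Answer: $10609$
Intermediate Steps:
$c{\left(V,Z \right)} = 6 + V$ ($c{\left(V,Z \right)} = V + 6 = 6 + V$)
$\left(c{\left(-12,3 \right)} - 97\right)^{2} = \left(\left(6 - 12\right) - 97\right)^{2} = \left(-6 - 97\right)^{2} = \left(-103\right)^{2} = 10609$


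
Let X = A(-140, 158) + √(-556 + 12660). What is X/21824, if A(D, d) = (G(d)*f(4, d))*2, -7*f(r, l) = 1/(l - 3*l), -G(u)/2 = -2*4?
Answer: 1/1508584 + √3026/10912 ≈ 0.0050418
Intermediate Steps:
G(u) = 16 (G(u) = -(-4)*4 = -2*(-8) = 16)
f(r, l) = 1/(14*l) (f(r, l) = -1/(7*(l - 3*l)) = -(-1/(2*l))/7 = -(-1)/(14*l) = 1/(14*l))
A(D, d) = 16/(7*d) (A(D, d) = (16*(1/(14*d)))*2 = (8/(7*d))*2 = 16/(7*d))
X = 8/553 + 2*√3026 (X = (16/7)/158 + √(-556 + 12660) = (16/7)*(1/158) + √12104 = 8/553 + 2*√3026 ≈ 110.03)
X/21824 = (8/553 + 2*√3026)/21824 = (8/553 + 2*√3026)*(1/21824) = 1/1508584 + √3026/10912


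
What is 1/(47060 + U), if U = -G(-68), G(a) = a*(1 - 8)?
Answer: 1/46584 ≈ 2.1467e-5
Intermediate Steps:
G(a) = -7*a (G(a) = a*(-7) = -7*a)
U = -476 (U = -(-7)*(-68) = -1*476 = -476)
1/(47060 + U) = 1/(47060 - 476) = 1/46584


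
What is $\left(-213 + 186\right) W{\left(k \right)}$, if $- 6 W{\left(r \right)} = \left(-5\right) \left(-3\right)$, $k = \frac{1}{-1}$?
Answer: $\frac{135}{2} \approx 67.5$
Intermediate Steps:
$k = -1$
$W{\left(r \right)} = - \frac{5}{2}$ ($W{\left(r \right)} = - \frac{\left(-5\right) \left(-3\right)}{6} = \left(- \frac{1}{6}\right) 15 = - \frac{5}{2}$)
$\left(-213 + 186\right) W{\left(k \right)} = \left(-213 + 186\right) \left(- \frac{5}{2}\right) = \left(-27\right) \left(- \frac{5}{2}\right) = \frac{135}{2}$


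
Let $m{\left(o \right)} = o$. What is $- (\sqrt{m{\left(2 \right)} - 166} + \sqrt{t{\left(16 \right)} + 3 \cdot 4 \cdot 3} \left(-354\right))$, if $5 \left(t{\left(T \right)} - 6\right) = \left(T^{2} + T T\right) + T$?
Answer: $\frac{1062 \sqrt{410}}{5} - 2 i \sqrt{41} \approx 4300.8 - 12.806 i$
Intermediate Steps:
$t{\left(T \right)} = 6 + \frac{T}{5} + \frac{2 T^{2}}{5}$ ($t{\left(T \right)} = 6 + \frac{\left(T^{2} + T T\right) + T}{5} = 6 + \frac{\left(T^{2} + T^{2}\right) + T}{5} = 6 + \frac{2 T^{2} + T}{5} = 6 + \frac{T + 2 T^{2}}{5} = 6 + \left(\frac{T}{5} + \frac{2 T^{2}}{5}\right) = 6 + \frac{T}{5} + \frac{2 T^{2}}{5}$)
$- (\sqrt{m{\left(2 \right)} - 166} + \sqrt{t{\left(16 \right)} + 3 \cdot 4 \cdot 3} \left(-354\right)) = - (\sqrt{2 - 166} + \sqrt{\left(6 + \frac{1}{5} \cdot 16 + \frac{2 \cdot 16^{2}}{5}\right) + 3 \cdot 4 \cdot 3} \left(-354\right)) = - (\sqrt{-164} + \sqrt{\left(6 + \frac{16}{5} + \frac{2}{5} \cdot 256\right) + 12 \cdot 3} \left(-354\right)) = - (2 i \sqrt{41} + \sqrt{\left(6 + \frac{16}{5} + \frac{512}{5}\right) + 36} \left(-354\right)) = - (2 i \sqrt{41} + \sqrt{\frac{558}{5} + 36} \left(-354\right)) = - (2 i \sqrt{41} + \sqrt{\frac{738}{5}} \left(-354\right)) = - (2 i \sqrt{41} + \frac{3 \sqrt{410}}{5} \left(-354\right)) = - (2 i \sqrt{41} - \frac{1062 \sqrt{410}}{5}) = - (- \frac{1062 \sqrt{410}}{5} + 2 i \sqrt{41}) = \frac{1062 \sqrt{410}}{5} - 2 i \sqrt{41}$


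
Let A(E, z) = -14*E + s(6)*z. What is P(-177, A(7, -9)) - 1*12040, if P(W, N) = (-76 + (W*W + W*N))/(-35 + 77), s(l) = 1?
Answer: -227744/21 ≈ -10845.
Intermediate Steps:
A(E, z) = z - 14*E (A(E, z) = -14*E + 1*z = -14*E + z = z - 14*E)
P(W, N) = -38/21 + W²/42 + N*W/42 (P(W, N) = (-76 + (W² + N*W))/42 = (-76 + W² + N*W)*(1/42) = -38/21 + W²/42 + N*W/42)
P(-177, A(7, -9)) - 1*12040 = (-38/21 + (1/42)*(-177)² + (1/42)*(-9 - 14*7)*(-177)) - 1*12040 = (-38/21 + (1/42)*31329 + (1/42)*(-9 - 98)*(-177)) - 12040 = (-38/21 + 10443/14 + (1/42)*(-107)*(-177)) - 12040 = (-38/21 + 10443/14 + 6313/14) - 12040 = 25096/21 - 12040 = -227744/21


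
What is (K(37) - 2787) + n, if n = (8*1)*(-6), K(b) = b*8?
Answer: -2539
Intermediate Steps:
K(b) = 8*b
n = -48 (n = 8*(-6) = -48)
(K(37) - 2787) + n = (8*37 - 2787) - 48 = (296 - 2787) - 48 = -2491 - 48 = -2539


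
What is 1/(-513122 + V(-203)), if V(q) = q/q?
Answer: -1/513121 ≈ -1.9489e-6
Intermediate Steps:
V(q) = 1
1/(-513122 + V(-203)) = 1/(-513122 + 1) = 1/(-513121) = -1/513121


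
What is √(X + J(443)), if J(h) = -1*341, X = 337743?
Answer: √337402 ≈ 580.86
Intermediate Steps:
J(h) = -341
√(X + J(443)) = √(337743 - 341) = √337402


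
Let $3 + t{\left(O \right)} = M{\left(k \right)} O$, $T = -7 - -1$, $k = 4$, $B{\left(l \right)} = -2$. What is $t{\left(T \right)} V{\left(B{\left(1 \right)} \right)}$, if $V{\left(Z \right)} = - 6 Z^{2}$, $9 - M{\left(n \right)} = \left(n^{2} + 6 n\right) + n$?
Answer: $-4968$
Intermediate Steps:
$M{\left(n \right)} = 9 - n^{2} - 7 n$ ($M{\left(n \right)} = 9 - \left(\left(n^{2} + 6 n\right) + n\right) = 9 - \left(n^{2} + 7 n\right) = 9 - n^{2} - 7 n$)
$T = -6$ ($T = -7 + 1 = -6$)
$t{\left(O \right)} = -3 - 35 O$ ($t{\left(O \right)} = -3 + \left(9 - 4^{2} - 28\right) O = -3 + \left(9 - 16 - 28\right) O = -3 - 35 O$)
$t{\left(T \right)} V{\left(B{\left(1 \right)} \right)} = \left(-3 - -210\right) \left(- 6 \left(-2\right)^{2}\right) = \left(-3 + 210\right) \left(\left(-6\right) 4\right) = 207 \left(-24\right) = -4968$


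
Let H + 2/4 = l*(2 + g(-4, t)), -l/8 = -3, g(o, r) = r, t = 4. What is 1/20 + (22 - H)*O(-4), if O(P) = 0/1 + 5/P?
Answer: 6077/40 ≈ 151.93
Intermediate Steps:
l = 24 (l = -8*(-3) = 24)
H = 287/2 (H = -½ + 24*(2 + 4) = -½ + 24*6 = -½ + 144 = 287/2 ≈ 143.50)
O(P) = 5/P (O(P) = 0*1 + 5/P = 0 + 5/P = 5/P)
1/20 + (22 - H)*O(-4) = 1/20 + (22 - 1*287/2)*(5/(-4)) = 1/20 + (22 - 287/2)*(5*(-¼)) = 1/20 - 243/2*(-5/4) = 1/20 + 1215/8 = 6077/40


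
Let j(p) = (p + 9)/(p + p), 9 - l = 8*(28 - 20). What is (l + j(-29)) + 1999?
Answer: 56386/29 ≈ 1944.3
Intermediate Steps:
l = -55 (l = 9 - 8*(28 - 20) = 9 - 8*8 = 9 - 1*64 = 9 - 64 = -55)
j(p) = (9 + p)/(2*p) (j(p) = (9 + p)/((2*p)) = (9 + p)*(1/(2*p)) = (9 + p)/(2*p))
(l + j(-29)) + 1999 = (-55 + (½)*(9 - 29)/(-29)) + 1999 = (-55 + (½)*(-1/29)*(-20)) + 1999 = (-55 + 10/29) + 1999 = -1585/29 + 1999 = 56386/29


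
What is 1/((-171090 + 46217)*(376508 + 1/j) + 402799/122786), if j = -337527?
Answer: -41443590222/1948498720166861099197 ≈ -2.1269e-11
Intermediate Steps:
1/((-171090 + 46217)*(376508 + 1/j) + 402799/122786) = 1/((-171090 + 46217)*(376508 + 1/(-337527)) + 402799/122786) = 1/(-124873*(376508 - 1/337527) + 402799*(1/122786)) = 1/(-124873*127081615715/337527 + 402799/122786) = 1/(-15869062599179195/337527 + 402799/122786) = 1/(-1948498720166861099197/41443590222) = -41443590222/1948498720166861099197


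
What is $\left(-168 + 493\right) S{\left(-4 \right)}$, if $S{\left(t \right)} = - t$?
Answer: $1300$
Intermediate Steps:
$\left(-168 + 493\right) S{\left(-4 \right)} = \left(-168 + 493\right) \left(\left(-1\right) \left(-4\right)\right) = 325 \cdot 4 = 1300$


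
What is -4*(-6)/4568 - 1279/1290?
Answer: -726439/736590 ≈ -0.98622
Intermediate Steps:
-4*(-6)/4568 - 1279/1290 = 24*(1/4568) - 1279*1/1290 = 3/571 - 1279/1290 = -726439/736590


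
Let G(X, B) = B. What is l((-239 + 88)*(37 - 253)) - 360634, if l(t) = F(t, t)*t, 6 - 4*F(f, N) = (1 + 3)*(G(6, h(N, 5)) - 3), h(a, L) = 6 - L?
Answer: -246478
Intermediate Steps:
F(f, N) = 7/2 (F(f, N) = 3/2 - (1 + 3)*((6 - 1*5) - 3)/4 = 3/2 - ((6 - 5) - 3) = 3/2 - (1 - 3) = 3/2 - (-2) = 3/2 - 1/4*(-8) = 3/2 + 2 = 7/2)
l(t) = 7*t/2
l((-239 + 88)*(37 - 253)) - 360634 = 7*((-239 + 88)*(37 - 253))/2 - 360634 = 7*(-151*(-216))/2 - 360634 = (7/2)*32616 - 360634 = 114156 - 360634 = -246478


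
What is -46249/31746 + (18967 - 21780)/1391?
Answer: -11817989/3396822 ≈ -3.4791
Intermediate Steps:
-46249/31746 + (18967 - 21780)/1391 = -46249*1/31746 - 2813*1/1391 = -46249/31746 - 2813/1391 = -11817989/3396822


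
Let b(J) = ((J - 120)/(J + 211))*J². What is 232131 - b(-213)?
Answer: -14643615/2 ≈ -7.3218e+6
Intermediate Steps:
b(J) = J²*(-120 + J)/(211 + J) (b(J) = ((-120 + J)/(211 + J))*J² = J²*(-120 + J)/(211 + J))
232131 - b(-213) = 232131 - (-213)²*(-120 - 213)/(211 - 213) = 232131 - 45369*(-333)/(-2) = 232131 - 45369*(-1)*(-333)/2 = 232131 - 1*15107877/2 = 232131 - 15107877/2 = -14643615/2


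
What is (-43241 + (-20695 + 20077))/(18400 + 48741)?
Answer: -43859/67141 ≈ -0.65324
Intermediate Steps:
(-43241 + (-20695 + 20077))/(18400 + 48741) = (-43241 - 618)/67141 = -43859*1/67141 = -43859/67141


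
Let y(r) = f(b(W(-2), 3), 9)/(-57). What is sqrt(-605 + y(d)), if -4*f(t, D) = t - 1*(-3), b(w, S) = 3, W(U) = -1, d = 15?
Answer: I*sqrt(873582)/38 ≈ 24.596*I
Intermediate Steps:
f(t, D) = -3/4 - t/4 (f(t, D) = -(t - 1*(-3))/4 = -(t + 3)/4 = -(3 + t)/4 = -3/4 - t/4)
y(r) = 1/38 (y(r) = (-3/4 - 1/4*3)/(-57) = (-3/4 - 3/4)*(-1/57) = -3/2*(-1/57) = 1/38)
sqrt(-605 + y(d)) = sqrt(-605 + 1/38) = sqrt(-22989/38) = I*sqrt(873582)/38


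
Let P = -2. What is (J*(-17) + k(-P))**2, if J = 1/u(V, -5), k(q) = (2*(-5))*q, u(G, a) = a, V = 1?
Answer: 6889/25 ≈ 275.56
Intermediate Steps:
k(q) = -10*q
J = -1/5 (J = 1/(-5) = -1/5 ≈ -0.20000)
(J*(-17) + k(-P))**2 = (-1/5*(-17) - (-10)*(-2))**2 = (17/5 - 10*2)**2 = (17/5 - 20)**2 = (-83/5)**2 = 6889/25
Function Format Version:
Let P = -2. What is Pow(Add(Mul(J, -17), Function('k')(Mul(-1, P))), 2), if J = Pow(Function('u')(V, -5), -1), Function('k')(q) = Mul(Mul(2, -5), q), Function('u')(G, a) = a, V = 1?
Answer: Rational(6889, 25) ≈ 275.56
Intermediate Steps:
Function('k')(q) = Mul(-10, q)
J = Rational(-1, 5) (J = Pow(-5, -1) = Rational(-1, 5) ≈ -0.20000)
Pow(Add(Mul(J, -17), Function('k')(Mul(-1, P))), 2) = Pow(Add(Mul(Rational(-1, 5), -17), Mul(-10, Mul(-1, -2))), 2) = Pow(Add(Rational(17, 5), Mul(-10, 2)), 2) = Pow(Add(Rational(17, 5), -20), 2) = Pow(Rational(-83, 5), 2) = Rational(6889, 25)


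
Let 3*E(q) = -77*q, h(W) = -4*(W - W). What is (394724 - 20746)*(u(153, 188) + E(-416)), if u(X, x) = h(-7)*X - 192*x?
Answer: -28518066368/3 ≈ -9.5060e+9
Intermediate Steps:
h(W) = 0 (h(W) = -4*0 = 0)
E(q) = -77*q/3 (E(q) = (-77*q)/3 = -77*q/3)
u(X, x) = -192*x (u(X, x) = 0*X - 192*x = 0 - 192*x = -192*x)
(394724 - 20746)*(u(153, 188) + E(-416)) = (394724 - 20746)*(-192*188 - 77/3*(-416)) = 373978*(-36096 + 32032/3) = 373978*(-76256/3) = -28518066368/3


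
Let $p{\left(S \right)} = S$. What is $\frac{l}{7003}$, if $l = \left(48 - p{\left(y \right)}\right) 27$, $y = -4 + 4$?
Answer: $\frac{1296}{7003} \approx 0.18506$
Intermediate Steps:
$y = 0$
$l = 1296$ ($l = \left(48 - 0\right) 27 = \left(48 + 0\right) 27 = 48 \cdot 27 = 1296$)
$\frac{l}{7003} = \frac{1296}{7003}$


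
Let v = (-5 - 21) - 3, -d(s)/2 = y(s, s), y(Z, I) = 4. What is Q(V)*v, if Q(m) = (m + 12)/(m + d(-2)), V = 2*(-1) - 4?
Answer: 87/7 ≈ 12.429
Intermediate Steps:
V = -6 (V = -2 - 4 = -6)
d(s) = -8 (d(s) = -2*4 = -8)
v = -29 (v = -26 - 3 = -29)
Q(m) = (12 + m)/(-8 + m) (Q(m) = (m + 12)/(m - 8) = (12 + m)/(-8 + m))
Q(V)*v = ((12 - 6)/(-8 - 6))*(-29) = (6/(-14))*(-29) = -1/14*6*(-29) = -3/7*(-29) = 87/7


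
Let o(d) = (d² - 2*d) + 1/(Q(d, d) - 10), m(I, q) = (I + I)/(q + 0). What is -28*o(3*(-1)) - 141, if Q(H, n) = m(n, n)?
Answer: -1115/2 ≈ -557.50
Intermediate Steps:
m(I, q) = 2*I/q (m(I, q) = (2*I)/q = 2*I/q)
Q(H, n) = 2 (Q(H, n) = 2*n/n = 2)
o(d) = -⅛ + d² - 2*d (o(d) = (d² - 2*d) + 1/(2 - 10) = (d² - 2*d) + 1/(-8) = (d² - 2*d) - ⅛ = -⅛ + d² - 2*d)
-28*o(3*(-1)) - 141 = -28*(-⅛ + (3*(-1))² - 6*(-1)) - 141 = -28*(-⅛ + (-3)² - 2*(-3)) - 141 = -28*(-⅛ + 9 + 6) - 141 = -28*119/8 - 141 = -833/2 - 141 = -1115/2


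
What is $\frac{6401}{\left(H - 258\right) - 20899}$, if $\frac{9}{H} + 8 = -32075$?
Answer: $- \frac{205363283}{678780040} \approx -0.30255$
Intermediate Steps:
$H = - \frac{9}{32083}$ ($H = \frac{9}{-8 - 32075} = \frac{9}{-32083} = 9 \left(- \frac{1}{32083}\right) = - \frac{9}{32083} \approx -0.00028052$)
$\frac{6401}{\left(H - 258\right) - 20899} = \frac{6401}{\left(- \frac{9}{32083} - 258\right) - 20899} = \frac{6401}{- \frac{8277423}{32083} - 20899} = \frac{6401}{- \frac{678780040}{32083}} = 6401 \left(- \frac{32083}{678780040}\right) = - \frac{205363283}{678780040}$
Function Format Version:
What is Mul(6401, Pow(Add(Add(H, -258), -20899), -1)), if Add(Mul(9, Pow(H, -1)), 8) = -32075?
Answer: Rational(-205363283, 678780040) ≈ -0.30255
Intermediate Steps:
H = Rational(-9, 32083) (H = Mul(9, Pow(Add(-8, -32075), -1)) = Mul(9, Pow(-32083, -1)) = Mul(9, Rational(-1, 32083)) = Rational(-9, 32083) ≈ -0.00028052)
Mul(6401, Pow(Add(Add(H, -258), -20899), -1)) = Mul(6401, Pow(Add(Add(Rational(-9, 32083), -258), -20899), -1)) = Mul(6401, Pow(Add(Rational(-8277423, 32083), -20899), -1)) = Mul(6401, Pow(Rational(-678780040, 32083), -1)) = Mul(6401, Rational(-32083, 678780040)) = Rational(-205363283, 678780040)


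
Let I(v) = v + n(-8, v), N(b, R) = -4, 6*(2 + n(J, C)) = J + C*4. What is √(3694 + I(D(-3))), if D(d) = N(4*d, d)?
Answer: 2*√921 ≈ 60.696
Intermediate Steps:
n(J, C) = -2 + J/6 + 2*C/3 (n(J, C) = -2 + (J + C*4)/6 = -2 + (J + 4*C)/6 = -2 + (J/6 + 2*C/3) = -2 + J/6 + 2*C/3)
D(d) = -4
I(v) = -10/3 + 5*v/3 (I(v) = v + (-2 + (⅙)*(-8) + 2*v/3) = v + (-2 - 4/3 + 2*v/3) = v + (-10/3 + 2*v/3) = -10/3 + 5*v/3)
√(3694 + I(D(-3))) = √(3694 + (-10/3 + (5/3)*(-4))) = √(3694 + (-10/3 - 20/3)) = √(3694 - 10) = √3684 = 2*√921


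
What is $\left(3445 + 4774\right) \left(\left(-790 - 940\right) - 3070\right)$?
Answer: $-39451200$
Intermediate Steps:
$\left(3445 + 4774\right) \left(\left(-790 - 940\right) - 3070\right) = 8219 \left(\left(-790 - 940\right) - 3070\right) = 8219 \left(-1730 - 3070\right) = 8219 \left(-4800\right) = -39451200$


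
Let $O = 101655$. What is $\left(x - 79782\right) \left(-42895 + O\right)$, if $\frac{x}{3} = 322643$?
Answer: $52187517720$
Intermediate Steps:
$x = 967929$ ($x = 3 \cdot 322643 = 967929$)
$\left(x - 79782\right) \left(-42895 + O\right) = \left(967929 - 79782\right) \left(-42895 + 101655\right) = 888147 \cdot 58760 = 52187517720$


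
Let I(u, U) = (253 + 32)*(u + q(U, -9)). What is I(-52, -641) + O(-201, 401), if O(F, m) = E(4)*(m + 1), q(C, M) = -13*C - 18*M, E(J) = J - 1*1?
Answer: 2407461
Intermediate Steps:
E(J) = -1 + J (E(J) = J - 1 = -1 + J)
q(C, M) = -18*M - 13*C
I(u, U) = 46170 - 3705*U + 285*u (I(u, U) = (253 + 32)*(u + (-18*(-9) - 13*U)) = 285*(u + (162 - 13*U)) = 285*(162 + u - 13*U) = 46170 - 3705*U + 285*u)
O(F, m) = 3 + 3*m (O(F, m) = (-1 + 4)*(m + 1) = 3*(1 + m) = 3 + 3*m)
I(-52, -641) + O(-201, 401) = (46170 - 3705*(-641) + 285*(-52)) + (3 + 3*401) = (46170 + 2374905 - 14820) + (3 + 1203) = 2406255 + 1206 = 2407461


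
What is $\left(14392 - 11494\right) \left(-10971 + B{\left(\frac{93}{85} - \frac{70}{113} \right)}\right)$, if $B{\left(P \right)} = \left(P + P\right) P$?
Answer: $- \frac{2933063717245074}{92256025} \approx -3.1793 \cdot 10^{7}$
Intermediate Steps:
$B{\left(P \right)} = 2 P^{2}$ ($B{\left(P \right)} = 2 P P = 2 P^{2}$)
$\left(14392 - 11494\right) \left(-10971 + B{\left(\frac{93}{85} - \frac{70}{113} \right)}\right) = \left(14392 - 11494\right) \left(-10971 + 2 \left(\frac{93}{85} - \frac{70}{113}\right)^{2}\right) = 2898 \left(-10971 + 2 \left(93 \cdot \frac{1}{85} - \frac{70}{113}\right)^{2}\right) = 2898 \left(-10971 + 2 \left(\frac{93}{85} - \frac{70}{113}\right)^{2}\right) = 2898 \left(-10971 + 2 \left(\frac{4559}{9605}\right)^{2}\right) = 2898 \left(-10971 + 2 \cdot \frac{20784481}{92256025}\right) = 2898 \left(-10971 + \frac{41568962}{92256025}\right) = 2898 \left(- \frac{1012099281313}{92256025}\right) = - \frac{2933063717245074}{92256025}$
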